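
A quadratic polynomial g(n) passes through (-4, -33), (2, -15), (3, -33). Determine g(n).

g(n) = -3n^2 - 3n + 3

Using the Lagrange interpolation formula with nodes -4, 2, 3:
  L_0(n) = (n - 2)(n - 3) / 42
  L_1(n) = (n + 4)(n - 3) / -6
  L_2(n) = (n + 4)(n - 2) / 7
Then g(n) = -33·L_0(n) - 15·L_1(n) - 33·L_2(n).
Expanding and collecting terms gives g(n) = -3n^2 - 3n + 3.
Check: g(3) = -33. ✓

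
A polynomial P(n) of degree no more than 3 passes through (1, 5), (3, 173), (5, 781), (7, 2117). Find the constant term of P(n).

-4

Write P(n) = an^3 + bn^2 + cn + d. Substituting each data point gives a linear system:
  a + b + c + d = 5
  27a + 9b + 3c + d = 173
  125a + 25b + 5c + d = 781
  343a + 49b + 7c + d = 2117
Solving the system yields a = 6, b = 1, c = 2, d = -4.
So P(n) = 6n^3 + n^2 + 2n - 4.
The constant term is -4.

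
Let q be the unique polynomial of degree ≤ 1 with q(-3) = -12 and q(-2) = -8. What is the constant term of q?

Write q(u) = au + b. Substituting each data point gives a linear system:
  -3a + b = -12
  -2a + b = -8
Solving the system yields a = 4, b = 0.
So q(u) = 4u.
The constant term is 0.

0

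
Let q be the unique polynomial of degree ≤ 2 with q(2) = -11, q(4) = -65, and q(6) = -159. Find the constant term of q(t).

3

Write q(t) = at^2 + bt + c. Substituting each data point gives a linear system:
  4a + 2b + c = -11
  16a + 4b + c = -65
  36a + 6b + c = -159
Solving the system yields a = -5, b = 3, c = 3.
So q(t) = -5t² + 3t + 3.
The constant term is 3.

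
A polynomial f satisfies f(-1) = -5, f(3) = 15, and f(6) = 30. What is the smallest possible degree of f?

Divided differences on the nodes -1, 3, 6:
  order 0: -5  15  30
  order 1: 5  5
  order 2: 0
The order-1 divided differences are all 5 (nonzero) and every higher order vanishes, so the data lies on a polynomial of degree exactly 1.

1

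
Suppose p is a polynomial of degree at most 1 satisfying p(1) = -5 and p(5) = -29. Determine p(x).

p(x) = -6x + 1

Write p(x) = ax + b. Substituting each data point gives a linear system:
  a + b = -5
  5a + b = -29
Solving the system yields a = -6, b = 1.
So p(x) = -6x + 1.
Check: p(5) = -29. ✓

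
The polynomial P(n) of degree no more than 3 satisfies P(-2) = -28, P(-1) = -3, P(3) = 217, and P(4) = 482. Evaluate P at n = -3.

-113

Write P(n) = an^3 + bn^2 + cn + d. Substituting each data point gives a linear system:
  -8a + 4b - 2c + d = -28
  -a + b - c + d = -3
  27a + 9b + 3c + d = 217
  64a + 16b + 4c + d = 482
Solving the system yields a = 6, b = 6, c = 1, d = -2.
So P(n) = 6n^3 + 6n^2 + n - 2.
Then P(-3) = -113.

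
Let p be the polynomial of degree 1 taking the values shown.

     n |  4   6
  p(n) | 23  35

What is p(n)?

p(n) = 6n - 1

Using the Lagrange interpolation formula with nodes 4, 6:
  L_0(n) = (n - 6) / -2
  L_1(n) = (n - 4) / 2
Then p(n) = 23·L_0(n) + 35·L_1(n).
Expanding and collecting terms gives p(n) = 6n - 1.
Check: p(4) = 23. ✓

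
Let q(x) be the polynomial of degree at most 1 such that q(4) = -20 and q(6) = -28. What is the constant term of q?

Write q(x) = ax + b. Substituting each data point gives a linear system:
  4a + b = -20
  6a + b = -28
Solving the system yields a = -4, b = -4.
So q(x) = -4x - 4.
The constant term is -4.

-4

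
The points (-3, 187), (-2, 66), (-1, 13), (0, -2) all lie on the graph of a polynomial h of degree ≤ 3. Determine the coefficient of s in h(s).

-6

Write h(s) = as^3 + bs^2 + cs + d. Substituting each data point gives a linear system:
  -27a + 9b - 3c + d = 187
  -8a + 4b - 2c + d = 66
  -a + b - c + d = 13
  d = -2
Solving the system yields a = -5, b = 4, c = -6, d = -2.
So h(s) = -5s^3 + 4s^2 - 6s - 2.
The coefficient of s is -6.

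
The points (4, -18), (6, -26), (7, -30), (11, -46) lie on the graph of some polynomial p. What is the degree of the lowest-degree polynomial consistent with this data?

1

Divided differences on the nodes 4, 6, 7, 11:
  order 0: -18  -26  -30  -46
  order 1: -4  -4  -4
  order 2: 0  0
  order 3: 0
The order-1 divided differences are all -4 (nonzero) and every higher order vanishes, so the data lies on a polynomial of degree exactly 1.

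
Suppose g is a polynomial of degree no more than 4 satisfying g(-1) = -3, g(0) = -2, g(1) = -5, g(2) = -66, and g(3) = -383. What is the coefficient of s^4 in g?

-6

Write g(s) = as^4 + bs^3 + cs^2 + ds + e. Substituting each data point gives a linear system:
  a - b + c - d + e = -3
  e = -2
  a + b + c + d + e = -5
  16a + 8b + 4c + 2d + e = -66
  81a + 27b + 9c + 3d + e = -383
Solving the system yields a = -6, b = 3, c = 4, d = -4, e = -2.
So g(s) = -6s⁴ + 3s³ + 4s² - 4s - 2.
The leading coefficient is -6.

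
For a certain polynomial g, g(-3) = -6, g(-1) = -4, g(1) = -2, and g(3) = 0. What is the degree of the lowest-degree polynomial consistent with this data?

Divided differences on the nodes -3, -1, 1, 3:
  order 0: -6  -4  -2  0
  order 1: 1  1  1
  order 2: 0  0
  order 3: 0
The order-1 divided differences are all 1 (nonzero) and every higher order vanishes, so the data lies on a polynomial of degree exactly 1.

1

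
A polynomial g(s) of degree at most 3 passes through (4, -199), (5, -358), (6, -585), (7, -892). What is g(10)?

-2413

Using the Lagrange interpolation formula with nodes 4, 5, 6, 7:
  L_0(s) = (s - 5)(s - 6)(s - 7) / -6
  L_1(s) = (s - 4)(s - 6)(s - 7) / 2
  L_2(s) = (s - 4)(s - 5)(s - 7) / -2
  L_3(s) = (s - 4)(s - 5)(s - 6) / 6
Then g(s) = -199·L_0(s) - 358·L_1(s) - 585·L_2(s) - 892·L_3(s).
Expanding and collecting terms gives g(s) = -2s^3 - 4s^2 - s - 3.
Evaluating at s = 10: g(10) = -2413.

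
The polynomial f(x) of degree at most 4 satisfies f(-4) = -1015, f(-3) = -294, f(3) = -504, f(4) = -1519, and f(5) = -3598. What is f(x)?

Write f(x) = ax^4 + bx^3 + cx^2 + dx + e. Substituting each data point gives a linear system:
  256a - 64b + 16c - 4d + e = -1015
  81a - 27b + 9c - 3d + e = -294
  81a + 27b + 9c + 3d + e = -504
  256a + 64b + 16c + 4d + e = -1519
  625a + 125b + 25c + 5d + e = -3598
Solving the system yields a = -5, b = -4, c = 1, d = 1, e = -3.
So f(x) = -5x⁴ - 4x³ + x² + x - 3.
Check: f(4) = -1519. ✓

f(x) = -5x^4 - 4x^3 + x^2 + x - 3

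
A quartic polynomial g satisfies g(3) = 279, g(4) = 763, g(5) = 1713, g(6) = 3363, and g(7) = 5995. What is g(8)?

Using the Lagrange interpolation formula with nodes 3, 4, 5, 6, 7:
  L_0(n) = (n - 4)(n - 5)(n - 6)(n - 7) / 24
  L_1(n) = (n - 3)(n - 5)(n - 6)(n - 7) / -6
  L_2(n) = (n - 3)(n - 4)(n - 6)(n - 7) / 4
  L_3(n) = (n - 3)(n - 4)(n - 5)(n - 7) / -6
  L_4(n) = (n - 3)(n - 4)(n - 5)(n - 6) / 24
Then g(n) = 279·L_0(n) + 763·L_1(n) + 1713·L_2(n) + 3363·L_3(n) + 5995·L_4(n).
Expanding and collecting terms gives g(n) = 2n⁴ + 3n³ + 3n² + 2n + 3.
Evaluating at n = 8: g(8) = 9939.

9939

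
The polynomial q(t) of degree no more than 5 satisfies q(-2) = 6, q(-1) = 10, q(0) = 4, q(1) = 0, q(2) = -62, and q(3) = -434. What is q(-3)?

28

Using the Lagrange interpolation formula with nodes -2, -1, 0, 1, 2, 3:
  L_0(t) = (t + 1)t(t - 1)(t - 2)(t - 3) / -120
  L_1(t) = (t + 2)t(t - 1)(t - 2)(t - 3) / 24
  L_2(t) = (t + 2)(t + 1)(t - 1)(t - 2)(t - 3) / -12
  L_3(t) = (t + 2)(t + 1)t(t - 2)(t - 3) / 12
  L_4(t) = (t + 2)(t + 1)t(t - 1)(t - 3) / -24
  L_5(t) = (t + 2)(t + 1)t(t - 1)(t - 2) / 120
Then q(t) = 6·L_0(t) + 10·L_1(t) + 4·L_2(t) + 0·L_3(t) - 62·L_4(t) - 434·L_5(t).
Expanding and collecting terms gives q(t) = -t^5 - 3t^4 + t^3 + 4t^2 - 5t + 4.
Evaluating at t = -3: q(-3) = 28.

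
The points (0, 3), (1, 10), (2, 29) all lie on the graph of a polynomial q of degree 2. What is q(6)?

225

Forward differences of the values at x = 0, 1, 2:
  q  : 3  10  29
  Δ  : 7  19
  Δ^2: 12
The second differences are constant, confirming degree 2.
Interpolating (Newton forward form) and evaluating at x = 6 gives q(6) = 225.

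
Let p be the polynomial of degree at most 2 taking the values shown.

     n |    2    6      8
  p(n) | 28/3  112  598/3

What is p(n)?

Using the Lagrange interpolation formula with nodes 2, 6, 8:
  L_0(n) = (n - 6)(n - 8) / 24
  L_1(n) = (n - 2)(n - 8) / -8
  L_2(n) = (n - 2)(n - 6) / 12
Then p(n) = 28/3·L_0(n) + 112·L_1(n) + 598/3·L_2(n).
Expanding and collecting terms gives p(n) = 3n^2 + (5/3)n - 6.
Check: p(6) = 112. ✓

p(n) = 3n^2 + (5/3)n - 6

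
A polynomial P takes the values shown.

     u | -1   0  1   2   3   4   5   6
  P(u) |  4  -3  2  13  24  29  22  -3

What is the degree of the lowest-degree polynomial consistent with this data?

Forward differences of the values at u = -1, 0, 1, 2, 3, 4, 5, 6:
  P  : 4  -3  2  13  24  29  22  -3
  Δ  : -7  5  11  11  5  -7  -25
  Δ^2: 12  6  0  -6  -12  -18
  Δ^3: -6  -6  -6  -6  -6
  Δ^4: 0  0  0  0
  Δ^5: 0  0  0
  Δ^6: 0  0
  Δ^7: 0
The third differences are constant (-6) and nonzero, while all higher differences vanish, so the minimal degree is 3.

3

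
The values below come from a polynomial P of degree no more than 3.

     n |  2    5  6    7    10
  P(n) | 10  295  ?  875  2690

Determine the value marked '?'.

534

The 4 known points determine the degree-3 polynomial uniquely.
Write P(n) = an^3 + bn^2 + cn + d. Substituting each data point gives a linear system:
  8a + 4b + 2c + d = 10
  125a + 25b + 5c + d = 295
  343a + 49b + 7c + d = 875
  1000a + 100b + 10c + d = 2690
Solving the system yields a = 3, b = -3, c = -1, d = 0.
So P(n) = 3n³ - 3n² - n.
Then P(6) = 534.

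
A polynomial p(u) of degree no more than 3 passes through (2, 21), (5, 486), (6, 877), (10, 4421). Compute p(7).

Write p(u) = au^3 + bu^2 + cu + d. Substituting each data point gives a linear system:
  8a + 4b + 2c + d = 21
  125a + 25b + 5c + d = 486
  216a + 36b + 6c + d = 877
  1000a + 100b + 10c + d = 4421
Solving the system yields a = 5, b = -6, c = 2, d = 1.
So p(u) = 5u³ - 6u² + 2u + 1.
Then p(7) = 1436.

1436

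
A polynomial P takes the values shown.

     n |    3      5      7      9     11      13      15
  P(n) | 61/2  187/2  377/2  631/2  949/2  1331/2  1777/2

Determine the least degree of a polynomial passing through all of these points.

2

Forward differences of the values at n = 3, 5, 7, 9, 11, 13, 15:
  P  : 61/2  187/2  377/2  631/2  949/2  1331/2  1777/2
  Δ  : 63  95  127  159  191  223
  Δ^2: 32  32  32  32  32
  Δ^3: 0  0  0  0
  Δ^4: 0  0  0
  Δ^5: 0  0
  Δ^6: 0
The second differences are constant (32) and nonzero, while all higher differences vanish, so the minimal degree is 2.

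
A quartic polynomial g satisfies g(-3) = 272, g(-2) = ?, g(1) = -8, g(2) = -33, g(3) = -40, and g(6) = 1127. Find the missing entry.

The 5 known points determine the degree-4 polynomial uniquely.
Write g(s) = as^4 + bs^3 + cs^2 + ds + e. Substituting each data point gives a linear system:
  81a - 27b + 9c - 3d + e = 272
  a + b + c + d + e = -8
  16a + 8b + 4c + 2d + e = -33
  81a + 27b + 9c + 3d + e = -40
  1296a + 216b + 36c + 6d + e = 1127
Solving the system yields a = 2, b = -6, c = -5, d = 2, e = -1.
So g(s) = 2s⁴ - 6s³ - 5s² + 2s - 1.
Then g(-2) = 55.

55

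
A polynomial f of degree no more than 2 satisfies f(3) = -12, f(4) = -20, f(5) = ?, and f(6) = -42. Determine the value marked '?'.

On equispaced nodes a degree-2 polynomial has vanishing third forward difference, so
  - f(3) + 3·f(4) - 3·f(5) + f(6) = 0.
Substituting the known values and solving for f(5):
  -3·f(5) = 90
  f(5) = -30.

-30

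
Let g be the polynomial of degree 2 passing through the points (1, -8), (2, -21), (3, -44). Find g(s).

g(s) = -5s^2 + 2s - 5

Write g(s) = as^2 + bs + c. Substituting each data point gives a linear system:
  a + b + c = -8
  4a + 2b + c = -21
  9a + 3b + c = -44
Solving the system yields a = -5, b = 2, c = -5.
So g(s) = -5s^2 + 2s - 5.
Check: g(2) = -21. ✓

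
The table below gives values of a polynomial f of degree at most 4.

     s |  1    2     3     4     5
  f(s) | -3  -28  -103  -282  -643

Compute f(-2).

Forward differences of the values at s = 1, 2, 3, 4, 5:
  f  : -3  -28  -103  -282  -643
  Δ  : -25  -75  -179  -361
  Δ^2: -50  -104  -182
  Δ^3: -54  -78
  Δ^4: -24
The fourth differences are constant, confirming degree 4.
Interpolating (Newton forward form) and evaluating at s = -2 gives f(-2) = -48.

-48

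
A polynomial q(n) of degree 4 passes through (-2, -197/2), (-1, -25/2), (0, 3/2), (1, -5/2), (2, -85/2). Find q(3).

-417/2

Forward differences of the values at n = -2, -1, 0, 1, 2:
  q  : -197/2  -25/2  3/2  -5/2  -85/2
  Δ  : 86  14  -4  -40
  Δ^2: -72  -18  -36
  Δ^3: 54  -18
  Δ^4: -72
The fourth differences are constant, confirming degree 4.
Interpolating (Newton forward form) and evaluating at n = 3 gives q(3) = -417/2.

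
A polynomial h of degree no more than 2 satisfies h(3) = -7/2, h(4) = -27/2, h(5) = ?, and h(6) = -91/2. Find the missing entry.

-55/2

The 3 known points determine the degree-2 polynomial uniquely.
Write h(n) = an^2 + bn + c. Substituting each data point gives a linear system:
  9a + 3b + c = -7/2
  16a + 4b + c = -27/2
  36a + 6b + c = -91/2
Solving the system yields a = -2, b = 4, c = 5/2.
So h(n) = -2n^2 + 4n + 5/2.
Then h(5) = -55/2.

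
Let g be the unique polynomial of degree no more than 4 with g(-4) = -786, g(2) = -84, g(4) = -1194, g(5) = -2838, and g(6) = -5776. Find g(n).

g(n) = -4n^4 - 3n^3 + 2n^2 - 3n + 2

Write g(n) = an^4 + bn^3 + cn^2 + dn + e. Substituting each data point gives a linear system:
  256a - 64b + 16c - 4d + e = -786
  16a + 8b + 4c + 2d + e = -84
  256a + 64b + 16c + 4d + e = -1194
  625a + 125b + 25c + 5d + e = -2838
  1296a + 216b + 36c + 6d + e = -5776
Solving the system yields a = -4, b = -3, c = 2, d = -3, e = 2.
So g(n) = -4n^4 - 3n^3 + 2n^2 - 3n + 2.
Check: g(-4) = -786. ✓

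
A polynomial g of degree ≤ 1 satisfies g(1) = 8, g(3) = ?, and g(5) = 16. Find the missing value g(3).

12

The 2 known points determine the degree-1 polynomial uniquely.
Write g(x) = ax + b. Substituting each data point gives a linear system:
  a + b = 8
  5a + b = 16
Solving the system yields a = 2, b = 6.
So g(x) = 2x + 6.
Then g(3) = 12.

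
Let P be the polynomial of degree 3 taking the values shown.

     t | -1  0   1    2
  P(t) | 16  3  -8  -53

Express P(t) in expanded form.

Using the Lagrange interpolation formula with nodes -1, 0, 1, 2:
  L_0(t) = t(t - 1)(t - 2) / -6
  L_1(t) = (t + 1)(t - 1)(t - 2) / 2
  L_2(t) = (t + 1)t(t - 2) / -2
  L_3(t) = (t + 1)t(t - 1) / 6
Then P(t) = 16·L_0(t) + 3·L_1(t) - 8·L_2(t) - 53·L_3(t).
Expanding and collecting terms gives P(t) = -6t^3 + t^2 - 6t + 3.
Check: P(2) = -53. ✓

P(t) = -6t^3 + t^2 - 6t + 3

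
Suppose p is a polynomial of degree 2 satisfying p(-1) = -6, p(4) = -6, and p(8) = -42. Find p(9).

-56

Using the Lagrange interpolation formula with nodes -1, 4, 8:
  L_0(x) = (x - 4)(x - 8) / 45
  L_1(x) = (x + 1)(x - 8) / -20
  L_2(x) = (x + 1)(x - 4) / 36
Then p(x) = -6·L_0(x) - 6·L_1(x) - 42·L_2(x).
Expanding and collecting terms gives p(x) = -x^2 + 3x - 2.
Evaluating at x = 9: p(9) = -56.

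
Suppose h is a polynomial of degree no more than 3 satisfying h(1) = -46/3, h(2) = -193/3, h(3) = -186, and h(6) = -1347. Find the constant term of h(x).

-3

Write h(x) = ax^3 + bx^2 + cx + d. Substituting each data point gives a linear system:
  a + b + c + d = -46/3
  8a + 4b + 2c + d = -193/3
  27a + 9b + 3c + d = -186
  216a + 36b + 6c + d = -1347
Solving the system yields a = -6, b = -1/3, c = -6, d = -3.
So h(x) = -6x^3 - (1/3)x^2 - 6x - 3.
The constant term is -3.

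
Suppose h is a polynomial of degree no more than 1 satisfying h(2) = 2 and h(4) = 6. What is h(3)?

4

Using the Lagrange interpolation formula with nodes 2, 4:
  L_0(n) = (n - 4) / -2
  L_1(n) = (n - 2) / 2
Then h(n) = 2·L_0(n) + 6·L_1(n).
Expanding and collecting terms gives h(n) = 2n - 2.
Evaluating at n = 3: h(3) = 4.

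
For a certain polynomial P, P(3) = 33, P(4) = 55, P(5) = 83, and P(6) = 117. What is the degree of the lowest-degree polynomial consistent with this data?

2

Forward differences of the values at u = 3, 4, 5, 6:
  P  : 33  55  83  117
  Δ  : 22  28  34
  Δ^2: 6  6
  Δ^3: 0
The second differences are constant (6) and nonzero, while all higher differences vanish, so the minimal degree is 2.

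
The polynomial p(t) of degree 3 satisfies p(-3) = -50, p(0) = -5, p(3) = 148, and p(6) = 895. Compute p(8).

Forward differences of the values at t = -3, 0, 3, 6:
  p  : -50  -5  148  895
  Δ  : 45  153  747
  Δ^2: 108  594
  Δ^3: 486
The third differences are constant, confirming degree 3.
Interpolating (Newton forward form) and evaluating at t = 8 gives p(8) = 1963.

1963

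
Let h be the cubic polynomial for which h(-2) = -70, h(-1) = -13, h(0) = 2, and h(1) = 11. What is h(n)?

h(n) = 6n^3 - 3n^2 + 6n + 2

Using the Lagrange interpolation formula with nodes -2, -1, 0, 1:
  L_0(n) = (n + 1)n(n - 1) / -6
  L_1(n) = (n + 2)n(n - 1) / 2
  L_2(n) = (n + 2)(n + 1)(n - 1) / -2
  L_3(n) = (n + 2)(n + 1)n / 6
Then h(n) = -70·L_0(n) - 13·L_1(n) + 2·L_2(n) + 11·L_3(n).
Expanding and collecting terms gives h(n) = 6n^3 - 3n^2 + 6n + 2.
Check: h(0) = 2. ✓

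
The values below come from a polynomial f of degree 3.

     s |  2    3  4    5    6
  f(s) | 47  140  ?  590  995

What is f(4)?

The 4 known points determine the degree-3 polynomial uniquely.
Write f(s) = as^3 + bs^2 + cs + d. Substituting each data point gives a linear system:
  8a + 4b + 2c + d = 47
  27a + 9b + 3c + d = 140
  125a + 25b + 5c + d = 590
  216a + 36b + 6c + d = 995
Solving the system yields a = 4, b = 4, c = -3, d = 5.
So f(s) = 4s^3 + 4s^2 - 3s + 5.
Then f(4) = 313.

313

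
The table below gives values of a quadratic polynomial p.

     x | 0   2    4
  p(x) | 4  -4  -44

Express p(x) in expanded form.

Write p(x) = ax^2 + bx + c. Substituting each data point gives a linear system:
  c = 4
  4a + 2b + c = -4
  16a + 4b + c = -44
Solving the system yields a = -4, b = 4, c = 4.
So p(x) = -4x^2 + 4x + 4.
Check: p(0) = 4. ✓

p(x) = -4x^2 + 4x + 4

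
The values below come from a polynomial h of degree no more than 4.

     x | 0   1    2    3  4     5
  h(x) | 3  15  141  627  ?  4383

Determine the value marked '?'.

The 5 known points determine the degree-4 polynomial uniquely.
Write h(x) = ax^4 + bx^3 + cx^2 + dx + e. Substituting each data point gives a linear system:
  e = 3
  a + b + c + d + e = 15
  16a + 8b + 4c + 2d + e = 141
  81a + 27b + 9c + 3d + e = 627
  625a + 125b + 25c + 5d + e = 4383
Solving the system yields a = 6, b = 5, c = 0, d = 1, e = 3.
So h(x) = 6x⁴ + 5x³ + x + 3.
Then h(4) = 1863.

1863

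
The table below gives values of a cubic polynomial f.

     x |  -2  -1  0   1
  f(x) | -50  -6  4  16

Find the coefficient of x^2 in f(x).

1

Write f(x) = ax^3 + bx^2 + cx + d. Substituting each data point gives a linear system:
  -8a + 4b - 2c + d = -50
  -a + b - c + d = -6
  d = 4
  a + b + c + d = 16
Solving the system yields a = 6, b = 1, c = 5, d = 4.
So f(x) = 6x³ + x² + 5x + 4.
The coefficient of x^2 is 1.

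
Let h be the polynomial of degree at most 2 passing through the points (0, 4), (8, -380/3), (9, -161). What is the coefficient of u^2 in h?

-2

Write h(u) = au^2 + bu + c. Substituting each data point gives a linear system:
  c = 4
  64a + 8b + c = -380/3
  81a + 9b + c = -161
Solving the system yields a = -2, b = -1/3, c = 4.
So h(u) = -2u^2 - (1/3)u + 4.
The leading coefficient is -2.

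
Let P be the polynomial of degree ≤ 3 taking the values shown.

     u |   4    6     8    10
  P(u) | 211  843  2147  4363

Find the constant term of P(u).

3

Write P(u) = au^3 + bu^2 + cu + d. Substituting each data point gives a linear system:
  64a + 16b + 4c + d = 211
  216a + 36b + 6c + d = 843
  512a + 64b + 8c + d = 2147
  1000a + 100b + 10c + d = 4363
Solving the system yields a = 5, b = -6, c = -4, d = 3.
So P(u) = 5u³ - 6u² - 4u + 3.
The constant term is 3.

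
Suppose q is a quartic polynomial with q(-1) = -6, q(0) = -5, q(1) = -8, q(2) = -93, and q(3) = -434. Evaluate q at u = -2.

-29

Forward differences of the values at u = -1, 0, 1, 2, 3:
  q  : -6  -5  -8  -93  -434
  Δ  : 1  -3  -85  -341
  Δ^2: -4  -82  -256
  Δ^3: -78  -174
  Δ^4: -96
The fourth differences are constant, confirming degree 4.
Interpolating (Newton forward form) and evaluating at u = -2 gives q(-2) = -29.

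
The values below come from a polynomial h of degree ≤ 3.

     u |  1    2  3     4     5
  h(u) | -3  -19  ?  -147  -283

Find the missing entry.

-63

On equispaced nodes a degree-3 polynomial has vanishing fourth forward difference, so
  h(1) - 4·h(2) + 6·h(3) - 4·h(4) + h(5) = 0.
Substituting the known values and solving for h(3):
  6·h(3) = -378
  h(3) = -63.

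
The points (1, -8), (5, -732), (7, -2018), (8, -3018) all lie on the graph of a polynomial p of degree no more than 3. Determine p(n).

p(n) = -6n^3 + n^2 - n - 2

Using the Lagrange interpolation formula with nodes 1, 5, 7, 8:
  L_0(n) = (n - 5)(n - 7)(n - 8) / -168
  L_1(n) = (n - 1)(n - 7)(n - 8) / 24
  L_2(n) = (n - 1)(n - 5)(n - 8) / -12
  L_3(n) = (n - 1)(n - 5)(n - 7) / 21
Then p(n) = -8·L_0(n) - 732·L_1(n) - 2018·L_2(n) - 3018·L_3(n).
Expanding and collecting terms gives p(n) = -6n^3 + n^2 - n - 2.
Check: p(5) = -732. ✓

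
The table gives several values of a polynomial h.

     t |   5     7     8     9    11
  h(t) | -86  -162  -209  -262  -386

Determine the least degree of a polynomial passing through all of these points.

2

Divided differences on the nodes 5, 7, 8, 9, 11:
  order 0: -86  -162  -209  -262  -386
  order 1: -38  -47  -53  -62
  order 2: -3  -3  -3
  order 3: 0  0
  order 4: 0
The order-2 divided differences are all -3 (nonzero) and every higher order vanishes, so the data lies on a polynomial of degree exactly 2.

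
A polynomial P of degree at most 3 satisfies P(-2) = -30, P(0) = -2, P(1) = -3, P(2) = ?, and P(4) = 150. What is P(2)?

10

The 4 known points determine the degree-3 polynomial uniquely.
Write P(s) = as^3 + bs^2 + cs + d. Substituting each data point gives a linear system:
  -8a + 4b - 2c + d = -30
  d = -2
  a + b + c + d = -3
  64a + 16b + 4c + d = 150
Solving the system yields a = 3, b = -2, c = -2, d = -2.
So P(s) = 3s^3 - 2s^2 - 2s - 2.
Then P(2) = 10.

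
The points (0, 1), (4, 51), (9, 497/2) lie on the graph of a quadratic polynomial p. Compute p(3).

59/2

Write p(s) = as^2 + bs + c. Substituting each data point gives a linear system:
  c = 1
  16a + 4b + c = 51
  81a + 9b + c = 497/2
Solving the system yields a = 3, b = 1/2, c = 1.
So p(s) = 3s² + (1/2)s + 1.
Then p(3) = 59/2.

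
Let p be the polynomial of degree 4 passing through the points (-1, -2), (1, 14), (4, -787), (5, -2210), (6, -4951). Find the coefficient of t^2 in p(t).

6

Write p(t) = at^4 + bt^3 + ct^2 + dt + e. Substituting each data point gives a linear system:
  a - b + c - d + e = -2
  a + b + c + d + e = 14
  256a + 64b + 16c + 4d + e = -787
  625a + 125b + 25c + 5d + e = -2210
  1296a + 216b + 36c + 6d + e = -4951
Solving the system yields a = -5, b = 6, c = 6, d = 2, e = 5.
So p(t) = -5t⁴ + 6t³ + 6t² + 2t + 5.
The coefficient of t^2 is 6.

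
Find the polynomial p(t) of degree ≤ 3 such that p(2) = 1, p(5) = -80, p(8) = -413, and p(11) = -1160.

Using the Lagrange interpolation formula with nodes 2, 5, 8, 11:
  L_0(t) = (t - 5)(t - 8)(t - 11) / -162
  L_1(t) = (t - 2)(t - 8)(t - 11) / 54
  L_2(t) = (t - 2)(t - 5)(t - 11) / -54
  L_3(t) = (t - 2)(t - 5)(t - 8) / 162
Then p(t) = 1·L_0(t) - 80·L_1(t) - 413·L_2(t) - 1160·L_3(t).
Expanding and collecting terms gives p(t) = -t³ + t² + 5t - 5.
Check: p(5) = -80. ✓

p(t) = -t^3 + t^2 + 5t - 5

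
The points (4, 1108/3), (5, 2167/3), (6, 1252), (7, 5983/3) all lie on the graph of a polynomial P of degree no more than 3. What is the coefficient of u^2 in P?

-5/3

Write P(u) = au^3 + bu^2 + cu + d. Substituting each data point gives a linear system:
  64a + 16b + 4c + d = 1108/3
  125a + 25b + 5c + d = 2167/3
  216a + 36b + 6c + d = 1252
  343a + 49b + 7c + d = 5983/3
Solving the system yields a = 6, b = -5/3, c = 2, d = 4.
So P(u) = 6u^3 - (5/3)u^2 + 2u + 4.
The coefficient of u^2 is -5/3.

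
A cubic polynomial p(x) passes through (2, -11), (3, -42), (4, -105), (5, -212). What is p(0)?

Write p(x) = ax^3 + bx^2 + cx + d. Substituting each data point gives a linear system:
  8a + 4b + 2c + d = -11
  27a + 9b + 3c + d = -42
  64a + 16b + 4c + d = -105
  125a + 25b + 5c + d = -212
Solving the system yields a = -2, b = 2, c = -3, d = 3.
So p(x) = -2x^3 + 2x^2 - 3x + 3.
Then p(0) = 3.

3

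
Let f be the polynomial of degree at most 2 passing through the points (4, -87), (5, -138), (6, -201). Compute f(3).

Using the Lagrange interpolation formula with nodes 4, 5, 6:
  L_0(n) = (n - 5)(n - 6) / 2
  L_1(n) = (n - 4)(n - 6) / -1
  L_2(n) = (n - 4)(n - 5) / 2
Then f(n) = -87·L_0(n) - 138·L_1(n) - 201·L_2(n).
Expanding and collecting terms gives f(n) = -6n² + 3n - 3.
Evaluating at n = 3: f(3) = -48.

-48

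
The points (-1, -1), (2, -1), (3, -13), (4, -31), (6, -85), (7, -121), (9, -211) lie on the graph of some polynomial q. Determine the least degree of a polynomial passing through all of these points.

Divided differences on the nodes -1, 2, 3, 4, 6, 7, 9:
  order 0: -1  -1  -13  -31  -85  -121  -211
  order 1: 0  -12  -18  -27  -36  -45
  order 2: -3  -3  -3  -3  -3
  order 3: 0  0  0  0
  order 4: 0  0  0
  order 5: 0  0
  order 6: 0
The order-2 divided differences are all -3 (nonzero) and every higher order vanishes, so the data lies on a polynomial of degree exactly 2.

2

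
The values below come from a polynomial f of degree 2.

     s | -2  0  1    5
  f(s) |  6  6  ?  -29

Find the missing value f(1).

The 3 known points determine the degree-2 polynomial uniquely.
Write f(s) = as^2 + bs + c. Substituting each data point gives a linear system:
  4a - 2b + c = 6
  c = 6
  25a + 5b + c = -29
Solving the system yields a = -1, b = -2, c = 6.
So f(s) = -s^2 - 2s + 6.
Then f(1) = 3.

3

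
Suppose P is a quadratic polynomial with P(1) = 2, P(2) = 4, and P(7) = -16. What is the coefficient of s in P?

Write P(s) = as^2 + bs + c. Substituting each data point gives a linear system:
  a + b + c = 2
  4a + 2b + c = 4
  49a + 7b + c = -16
Solving the system yields a = -1, b = 5, c = -2.
So P(s) = -s^2 + 5s - 2.
The coefficient of s is 5.

5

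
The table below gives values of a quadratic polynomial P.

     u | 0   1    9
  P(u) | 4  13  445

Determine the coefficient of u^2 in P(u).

Write P(u) = au^2 + bu + c. Substituting each data point gives a linear system:
  c = 4
  a + b + c = 13
  81a + 9b + c = 445
Solving the system yields a = 5, b = 4, c = 4.
So P(u) = 5u² + 4u + 4.
The leading coefficient is 5.

5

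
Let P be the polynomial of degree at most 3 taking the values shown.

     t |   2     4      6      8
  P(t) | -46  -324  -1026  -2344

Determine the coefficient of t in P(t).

3

Write P(t) = at^3 + bt^2 + ct + d. Substituting each data point gives a linear system:
  8a + 4b + 2c + d = -46
  64a + 16b + 4c + d = -324
  216a + 36b + 6c + d = -1026
  512a + 64b + 8c + d = -2344
Solving the system yields a = -4, b = -5, c = 3, d = 0.
So P(t) = -4t³ - 5t² + 3t.
The coefficient of t is 3.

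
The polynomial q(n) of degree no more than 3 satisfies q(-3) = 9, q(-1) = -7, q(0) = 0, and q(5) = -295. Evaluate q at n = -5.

145

Using the Lagrange interpolation formula with nodes -3, -1, 0, 5:
  L_0(n) = (n + 1)n(n - 5) / -48
  L_1(n) = (n + 3)n(n - 5) / 12
  L_2(n) = (n + 3)(n + 1)(n - 5) / -15
  L_3(n) = (n + 3)(n + 1)n / 240
Then q(n) = 9·L_0(n) - 7·L_1(n) + 0·L_2(n) - 295·L_3(n).
Expanding and collecting terms gives q(n) = -2n^3 - 3n^2 + 6n.
Evaluating at n = -5: q(-5) = 145.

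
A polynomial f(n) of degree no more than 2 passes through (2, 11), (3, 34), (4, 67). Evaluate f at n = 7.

226

Write f(n) = an^2 + bn + c. Substituting each data point gives a linear system:
  4a + 2b + c = 11
  9a + 3b + c = 34
  16a + 4b + c = 67
Solving the system yields a = 5, b = -2, c = -5.
So f(n) = 5n^2 - 2n - 5.
Then f(7) = 226.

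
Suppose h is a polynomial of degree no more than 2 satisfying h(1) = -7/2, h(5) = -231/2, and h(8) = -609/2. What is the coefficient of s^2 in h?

-5

Write h(s) = as^2 + bs + c. Substituting each data point gives a linear system:
  a + b + c = -7/2
  25a + 5b + c = -231/2
  64a + 8b + c = -609/2
Solving the system yields a = -5, b = 2, c = -1/2.
So h(s) = -5s^2 + 2s - 1/2.
The leading coefficient is -5.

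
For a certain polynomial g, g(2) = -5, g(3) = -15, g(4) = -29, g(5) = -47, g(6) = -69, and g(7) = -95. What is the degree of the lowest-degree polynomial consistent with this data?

Forward differences of the values at n = 2, 3, 4, 5, 6, 7:
  g  : -5  -15  -29  -47  -69  -95
  Δ  : -10  -14  -18  -22  -26
  Δ^2: -4  -4  -4  -4
  Δ^3: 0  0  0
  Δ^4: 0  0
  Δ^5: 0
The second differences are constant (-4) and nonzero, while all higher differences vanish, so the minimal degree is 2.

2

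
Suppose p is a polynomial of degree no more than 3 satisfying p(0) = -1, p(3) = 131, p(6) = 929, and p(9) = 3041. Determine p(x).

Using the Lagrange interpolation formula with nodes 0, 3, 6, 9:
  L_0(x) = (x - 3)(x - 6)(x - 9) / -162
  L_1(x) = x(x - 6)(x - 9) / 54
  L_2(x) = x(x - 3)(x - 9) / -54
  L_3(x) = x(x - 3)(x - 6) / 162
Then p(x) = -1·L_0(x) + 131·L_1(x) + 929·L_2(x) + 3041·L_3(x).
Expanding and collecting terms gives p(x) = 4x^3 + x^2 + 5x - 1.
Check: p(0) = -1. ✓

p(x) = 4x^3 + x^2 + 5x - 1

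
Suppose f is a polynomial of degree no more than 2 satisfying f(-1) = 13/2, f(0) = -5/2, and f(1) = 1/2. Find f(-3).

Using the Lagrange interpolation formula with nodes -1, 0, 1:
  L_0(n) = n(n - 1) / 2
  L_1(n) = (n + 1)(n - 1) / -1
  L_2(n) = (n + 1)n / 2
Then f(n) = 13/2·L_0(n) - 5/2·L_1(n) + 1/2·L_2(n).
Expanding and collecting terms gives f(n) = 6n^2 - 3n - 5/2.
Evaluating at n = -3: f(-3) = 121/2.

121/2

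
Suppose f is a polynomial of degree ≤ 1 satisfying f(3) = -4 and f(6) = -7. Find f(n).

Write f(n) = an + b. Substituting each data point gives a linear system:
  3a + b = -4
  6a + b = -7
Solving the system yields a = -1, b = -1.
So f(n) = -n - 1.
Check: f(3) = -4. ✓

f(n) = -n - 1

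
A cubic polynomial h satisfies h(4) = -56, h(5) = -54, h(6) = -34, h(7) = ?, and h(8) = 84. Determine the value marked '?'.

On equispaced nodes a degree-3 polynomial has vanishing fourth forward difference, so
  h(4) - 4·h(5) + 6·h(6) - 4·h(7) + h(8) = 0.
Substituting the known values and solving for h(7):
  -4·h(7) = -40
  h(7) = 10.

10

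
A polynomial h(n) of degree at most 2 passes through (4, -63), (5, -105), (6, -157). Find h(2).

-9

Forward differences of the values at n = 4, 5, 6:
  h  : -63  -105  -157
  Δ  : -42  -52
  Δ^2: -10
The second differences are constant, confirming degree 2.
Interpolating (Newton forward form) and evaluating at n = 2 gives h(2) = -9.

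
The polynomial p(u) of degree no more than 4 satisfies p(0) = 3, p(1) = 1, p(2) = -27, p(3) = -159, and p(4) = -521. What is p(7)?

-4967

Forward differences of the values at u = 0, 1, 2, 3, 4:
  p  : 3  1  -27  -159  -521
  Δ  : -2  -28  -132  -362
  Δ^2: -26  -104  -230
  Δ^3: -78  -126
  Δ^4: -48
The fourth differences are constant, confirming degree 4.
Interpolating (Newton forward form) and evaluating at u = 7 gives p(7) = -4967.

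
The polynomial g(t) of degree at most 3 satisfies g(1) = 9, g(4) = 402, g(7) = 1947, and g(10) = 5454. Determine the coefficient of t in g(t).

6

Write g(t) = at^3 + bt^2 + ct + d. Substituting each data point gives a linear system:
  a + b + c + d = 9
  64a + 16b + 4c + d = 402
  343a + 49b + 7c + d = 1947
  1000a + 100b + 10c + d = 5454
Solving the system yields a = 5, b = 4, c = 6, d = -6.
So g(t) = 5t^3 + 4t^2 + 6t - 6.
The coefficient of t is 6.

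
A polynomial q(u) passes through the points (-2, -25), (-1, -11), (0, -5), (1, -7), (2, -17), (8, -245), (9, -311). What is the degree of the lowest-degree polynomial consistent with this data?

2

Divided differences on the nodes -2, -1, 0, 1, 2, 8, 9:
  order 0: -25  -11  -5  -7  -17  -245  -311
  order 1: 14  6  -2  -10  -38  -66
  order 2: -4  -4  -4  -4  -4
  order 3: 0  0  0  0
  order 4: 0  0  0
  order 5: 0  0
  order 6: 0
The order-2 divided differences are all -4 (nonzero) and every higher order vanishes, so the data lies on a polynomial of degree exactly 2.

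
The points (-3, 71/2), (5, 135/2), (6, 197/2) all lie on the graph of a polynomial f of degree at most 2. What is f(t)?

Write f(t) = at^2 + bt + c. Substituting each data point gives a linear system:
  9a - 3b + c = 71/2
  25a + 5b + c = 135/2
  36a + 6b + c = 197/2
Solving the system yields a = 3, b = -2, c = 5/2.
So f(t) = 3t^2 - 2t + 5/2.
Check: f(6) = 197/2. ✓

f(t) = 3t^2 - 2t + 5/2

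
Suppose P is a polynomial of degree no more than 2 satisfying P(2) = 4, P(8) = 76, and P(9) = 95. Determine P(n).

P(n) = n^2 + 2n - 4

Using the Lagrange interpolation formula with nodes 2, 8, 9:
  L_0(n) = (n - 8)(n - 9) / 42
  L_1(n) = (n - 2)(n - 9) / -6
  L_2(n) = (n - 2)(n - 8) / 7
Then P(n) = 4·L_0(n) + 76·L_1(n) + 95·L_2(n).
Expanding and collecting terms gives P(n) = n^2 + 2n - 4.
Check: P(2) = 4. ✓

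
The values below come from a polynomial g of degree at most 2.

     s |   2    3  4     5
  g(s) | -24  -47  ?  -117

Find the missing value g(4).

-78

On equispaced nodes a degree-2 polynomial has vanishing third forward difference, so
  - g(2) + 3·g(3) - 3·g(4) + g(5) = 0.
Substituting the known values and solving for g(4):
  -3·g(4) = 234
  g(4) = -78.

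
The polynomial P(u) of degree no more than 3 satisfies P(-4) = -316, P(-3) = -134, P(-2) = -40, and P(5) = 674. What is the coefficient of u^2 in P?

Write P(u) = au^3 + bu^2 + cu + d. Substituting each data point gives a linear system:
  -64a + 16b - 4c + d = -316
  -27a + 9b - 3c + d = -134
  -8a + 4b - 2c + d = -40
  125a + 25b + 5c + d = 674
Solving the system yields a = 5, b = 1, c = 4, d = 4.
So P(u) = 5u³ + u² + 4u + 4.
The coefficient of u^2 is 1.

1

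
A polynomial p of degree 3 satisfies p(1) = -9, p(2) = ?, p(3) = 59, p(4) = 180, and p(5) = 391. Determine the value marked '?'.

4

The 4 known points determine the degree-3 polynomial uniquely.
Write p(s) = as^3 + bs^2 + cs + d. Substituting each data point gives a linear system:
  a + b + c + d = -9
  27a + 9b + 3c + d = 59
  64a + 16b + 4c + d = 180
  125a + 25b + 5c + d = 391
Solving the system yields a = 4, b = -3, c = -6, d = -4.
So p(s) = 4s^3 - 3s^2 - 6s - 4.
Then p(2) = 4.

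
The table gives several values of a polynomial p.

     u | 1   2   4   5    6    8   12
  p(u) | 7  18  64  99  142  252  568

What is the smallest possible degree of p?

2

Divided differences on the nodes 1, 2, 4, 5, 6, 8, 12:
  order 0: 7  18  64  99  142  252  568
  order 1: 11  23  35  43  55  79
  order 2: 4  4  4  4  4
  order 3: 0  0  0  0
  order 4: 0  0  0
  order 5: 0  0
  order 6: 0
The order-2 divided differences are all 4 (nonzero) and every higher order vanishes, so the data lies on a polynomial of degree exactly 2.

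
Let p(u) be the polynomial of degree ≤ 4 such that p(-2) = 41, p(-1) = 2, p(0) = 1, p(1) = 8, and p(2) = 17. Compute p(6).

Forward differences of the values at u = -2, -1, 0, 1, 2:
  p  : 41  2  1  8  17
  Δ  : -39  -1  7  9
  Δ^2: 38  8  2
  Δ^3: -30  -6
  Δ^4: 24
The fourth differences are constant, confirming degree 4.
Interpolating (Newton forward form) and evaluating at u = 6 gives p(6) = 793.

793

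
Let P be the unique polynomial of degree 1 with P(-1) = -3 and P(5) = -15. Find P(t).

P(t) = -2t - 5

Using the Lagrange interpolation formula with nodes -1, 5:
  L_0(t) = (t - 5) / -6
  L_1(t) = (t + 1) / 6
Then P(t) = -3·L_0(t) - 15·L_1(t).
Expanding and collecting terms gives P(t) = -2t - 5.
Check: P(5) = -15. ✓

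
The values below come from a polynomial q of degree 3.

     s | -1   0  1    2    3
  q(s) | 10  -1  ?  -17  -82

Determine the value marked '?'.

0

On equispaced nodes a degree-3 polynomial has vanishing fourth forward difference, so
  q(-1) - 4·q(0) + 6·q(1) - 4·q(2) + q(3) = 0.
Substituting the known values and solving for q(1):
  6·q(1) = 0
  q(1) = 0.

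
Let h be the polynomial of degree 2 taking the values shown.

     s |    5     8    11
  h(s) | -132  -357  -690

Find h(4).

Write h(s) = as^2 + bs + c. Substituting each data point gives a linear system:
  25a + 5b + c = -132
  64a + 8b + c = -357
  121a + 11b + c = -690
Solving the system yields a = -6, b = 3, c = 3.
So h(s) = -6s² + 3s + 3.
Then h(4) = -81.

-81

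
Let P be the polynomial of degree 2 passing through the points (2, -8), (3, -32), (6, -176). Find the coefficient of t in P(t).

6

Write P(t) = at^2 + bt + c. Substituting each data point gives a linear system:
  4a + 2b + c = -8
  9a + 3b + c = -32
  36a + 6b + c = -176
Solving the system yields a = -6, b = 6, c = 4.
So P(t) = -6t^2 + 6t + 4.
The coefficient of t is 6.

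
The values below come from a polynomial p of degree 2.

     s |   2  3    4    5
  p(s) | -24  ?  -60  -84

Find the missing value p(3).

-40

The 3 known points determine the degree-2 polynomial uniquely.
Write p(s) = as^2 + bs + c. Substituting each data point gives a linear system:
  4a + 2b + c = -24
  16a + 4b + c = -60
  25a + 5b + c = -84
Solving the system yields a = -2, b = -6, c = -4.
So p(s) = -2s^2 - 6s - 4.
Then p(3) = -40.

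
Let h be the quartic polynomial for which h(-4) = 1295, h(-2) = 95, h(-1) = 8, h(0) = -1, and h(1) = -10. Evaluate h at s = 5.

1754

Using the Lagrange interpolation formula with nodes -4, -2, -1, 0, 1:
  L_0(s) = (s + 2)(s + 1)s(s - 1) / 120
  L_1(s) = (s + 4)(s + 1)s(s - 1) / -12
  L_2(s) = (s + 4)(s + 2)s(s - 1) / 6
  L_3(s) = (s + 4)(s + 2)(s + 1)(s - 1) / -8
  L_4(s) = (s + 4)(s + 2)(s + 1)s / 30
Then h(s) = 1295·L_0(s) + 95·L_1(s) + 8·L_2(s) - 1·L_3(s) - 10·L_4(s).
Expanding and collecting terms gives h(s) = 4s⁴ - 5s³ - 4s² - 4s - 1.
Evaluating at s = 5: h(5) = 1754.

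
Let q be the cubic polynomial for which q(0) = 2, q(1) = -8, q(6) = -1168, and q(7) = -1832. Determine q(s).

q(s) = -5s^3 - 2s^2 - 3s + 2

Write q(s) = as^3 + bs^2 + cs + d. Substituting each data point gives a linear system:
  d = 2
  a + b + c + d = -8
  216a + 36b + 6c + d = -1168
  343a + 49b + 7c + d = -1832
Solving the system yields a = -5, b = -2, c = -3, d = 2.
So q(s) = -5s^3 - 2s^2 - 3s + 2.
Check: q(0) = 2. ✓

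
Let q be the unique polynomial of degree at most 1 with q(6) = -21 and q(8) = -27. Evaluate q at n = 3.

-12

Using the Lagrange interpolation formula with nodes 6, 8:
  L_0(n) = (n - 8) / -2
  L_1(n) = (n - 6) / 2
Then q(n) = -21·L_0(n) - 27·L_1(n).
Expanding and collecting terms gives q(n) = -3n - 3.
Evaluating at n = 3: q(3) = -12.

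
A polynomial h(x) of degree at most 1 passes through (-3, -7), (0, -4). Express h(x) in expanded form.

h(x) = x - 4

Write h(x) = ax + b. Substituting each data point gives a linear system:
  -3a + b = -7
  b = -4
Solving the system yields a = 1, b = -4.
So h(x) = x - 4.
Check: h(-3) = -7. ✓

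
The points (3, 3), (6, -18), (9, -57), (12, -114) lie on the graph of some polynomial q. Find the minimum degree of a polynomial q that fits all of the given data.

2

Forward differences of the values at t = 3, 6, 9, 12:
  q  : 3  -18  -57  -114
  Δ  : -21  -39  -57
  Δ^2: -18  -18
  Δ^3: 0
The second differences are constant (-18) and nonzero, while all higher differences vanish, so the minimal degree is 2.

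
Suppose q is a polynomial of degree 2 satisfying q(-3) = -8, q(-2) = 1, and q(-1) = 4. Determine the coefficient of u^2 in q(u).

Write q(u) = au^2 + bu + c. Substituting each data point gives a linear system:
  9a - 3b + c = -8
  4a - 2b + c = 1
  a - b + c = 4
Solving the system yields a = -3, b = -6, c = 1.
So q(u) = -3u^2 - 6u + 1.
The leading coefficient is -3.

-3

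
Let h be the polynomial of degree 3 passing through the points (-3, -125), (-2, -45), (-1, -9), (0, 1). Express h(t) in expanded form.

h(t) = 3t^3 - 4t^2 + 3t + 1

Write h(t) = at^3 + bt^2 + ct + d. Substituting each data point gives a linear system:
  -27a + 9b - 3c + d = -125
  -8a + 4b - 2c + d = -45
  -a + b - c + d = -9
  d = 1
Solving the system yields a = 3, b = -4, c = 3, d = 1.
So h(t) = 3t^3 - 4t^2 + 3t + 1.
Check: h(-1) = -9. ✓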